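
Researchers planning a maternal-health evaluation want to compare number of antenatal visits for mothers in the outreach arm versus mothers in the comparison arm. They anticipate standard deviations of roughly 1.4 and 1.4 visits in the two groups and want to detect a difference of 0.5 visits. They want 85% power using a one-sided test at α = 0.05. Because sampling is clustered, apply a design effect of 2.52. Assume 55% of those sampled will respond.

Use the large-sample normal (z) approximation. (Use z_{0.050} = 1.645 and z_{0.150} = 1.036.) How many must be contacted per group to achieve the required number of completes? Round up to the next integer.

n = 517 per group

n = (z_α + z_β)² · (σ₁² + σ₂²) / δ²
  = (1.645 + 1.036)² · (1.4² + 1.4² = 3.92) / 0.5²
  = 7.1878 · 3.92 / 0.25
  = 112.70
Design effect: 2.52 × 112.70 = 284.01.
Adjust for 55% response: 284.01 / 0.55 = 516.39.
Round up → n = 517 per group.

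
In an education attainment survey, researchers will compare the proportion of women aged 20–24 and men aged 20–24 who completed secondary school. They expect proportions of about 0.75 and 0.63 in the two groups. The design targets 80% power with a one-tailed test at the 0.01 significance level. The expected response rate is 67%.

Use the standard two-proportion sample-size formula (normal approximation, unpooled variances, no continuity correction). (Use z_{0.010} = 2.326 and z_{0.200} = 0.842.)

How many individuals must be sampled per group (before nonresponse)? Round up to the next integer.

n = 438 per group

n = (z_α + z_β)² · [p₁(1−p₁) + p₂(1−p₂)] / (p₁ − p₂)²
  = (2.326 + 0.842)² · (0.75·0.25 + 0.63·0.37) / (0.12)²
  = (3.168)² · (0.1875 + 0.2331) / 0.0144
  = 10.0362 · 0.4206 / 0.0144
  = 293.14
Adjust for 67% response: 293.14 / 0.67 = 437.52.
Round up → n = 438 per group.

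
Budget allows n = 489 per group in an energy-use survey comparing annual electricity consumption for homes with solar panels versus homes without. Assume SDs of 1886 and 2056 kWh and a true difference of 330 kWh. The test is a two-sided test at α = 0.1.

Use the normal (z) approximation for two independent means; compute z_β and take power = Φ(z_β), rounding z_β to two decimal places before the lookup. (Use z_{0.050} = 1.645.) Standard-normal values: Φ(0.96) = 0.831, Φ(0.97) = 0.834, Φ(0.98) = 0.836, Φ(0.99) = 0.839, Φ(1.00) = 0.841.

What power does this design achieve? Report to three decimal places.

z_β = δ·√(n/(σ₁²+σ₂²)) − z_{α/2}
    = 330 · √(489/7784132) − 1.645
    = 330 · 0.00793 − 1.645
    = 2.6156 − 1.645 = 0.9706 → 0.97
Power = Φ(0.97) = 0.834.

Power ≈ 0.834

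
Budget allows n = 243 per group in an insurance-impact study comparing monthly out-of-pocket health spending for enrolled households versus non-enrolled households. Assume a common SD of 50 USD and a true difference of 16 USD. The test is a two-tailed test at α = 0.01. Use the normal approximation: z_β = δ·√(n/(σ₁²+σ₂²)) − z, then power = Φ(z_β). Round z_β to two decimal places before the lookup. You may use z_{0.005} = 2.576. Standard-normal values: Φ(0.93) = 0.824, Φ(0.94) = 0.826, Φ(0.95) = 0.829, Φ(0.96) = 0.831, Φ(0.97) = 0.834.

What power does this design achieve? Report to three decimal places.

Power ≈ 0.829

z_β = δ·√(n/(σ₁²+σ₂²)) − z_{α/2}
    = 16 · √(243/5000) − 2.576
    = 16 · 0.22045 − 2.576
    = 3.5273 − 2.576 = 0.9513 → 0.95
Power = Φ(0.95) = 0.829.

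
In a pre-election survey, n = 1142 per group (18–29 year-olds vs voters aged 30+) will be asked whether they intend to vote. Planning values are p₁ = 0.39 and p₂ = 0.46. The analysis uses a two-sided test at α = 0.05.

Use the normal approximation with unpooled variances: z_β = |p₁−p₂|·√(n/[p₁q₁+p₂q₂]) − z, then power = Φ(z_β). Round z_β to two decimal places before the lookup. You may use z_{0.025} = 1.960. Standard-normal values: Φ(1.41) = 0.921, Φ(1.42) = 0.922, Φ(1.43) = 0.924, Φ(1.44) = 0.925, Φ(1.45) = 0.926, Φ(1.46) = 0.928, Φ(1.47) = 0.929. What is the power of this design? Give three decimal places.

z_β = |p₁−p₂|·√(n/[p₁q₁+p₂q₂]) − z_{α/2}
    = 0.07 · √(1142/0.4863) − 1.960
    = 0.07 · 48.4597 − 1.960
    = 3.3922 − 1.960 = 1.4322 → 1.43
Power = Φ(1.43) = 0.924.

Power ≈ 0.924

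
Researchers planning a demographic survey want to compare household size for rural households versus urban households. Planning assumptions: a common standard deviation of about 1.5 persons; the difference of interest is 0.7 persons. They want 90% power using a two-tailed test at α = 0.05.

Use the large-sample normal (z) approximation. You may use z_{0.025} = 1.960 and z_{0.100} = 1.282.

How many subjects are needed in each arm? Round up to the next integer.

n = 97 per group

n = (z_{α/2} + z_β)² · (σ₁² + σ₂²) / δ²
  = (1.960 + 1.282)² · (2·1.5² = 4.5) / 0.7²
  = 10.5106 · 4.5 / 0.49
  = 96.53
Round up → n = 97 per group.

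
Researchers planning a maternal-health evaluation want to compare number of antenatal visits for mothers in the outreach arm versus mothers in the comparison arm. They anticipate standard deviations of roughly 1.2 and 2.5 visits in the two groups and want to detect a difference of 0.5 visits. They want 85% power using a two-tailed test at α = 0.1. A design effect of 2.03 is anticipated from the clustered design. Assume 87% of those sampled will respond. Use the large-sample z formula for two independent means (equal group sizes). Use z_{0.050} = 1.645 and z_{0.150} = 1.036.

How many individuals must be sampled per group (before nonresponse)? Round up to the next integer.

n = (z_{α/2} + z_β)² · (σ₁² + σ₂²) / δ²
  = (1.645 + 1.036)² · (1.2² + 2.5² = 7.69) / 0.5²
  = 7.1878 · 7.69 / 0.25
  = 221.10
Design effect: 2.03 × 221.10 = 448.82.
Adjust for 87% response: 448.82 / 0.87 = 515.89.
Round up → n = 516 per group.

n = 516 per group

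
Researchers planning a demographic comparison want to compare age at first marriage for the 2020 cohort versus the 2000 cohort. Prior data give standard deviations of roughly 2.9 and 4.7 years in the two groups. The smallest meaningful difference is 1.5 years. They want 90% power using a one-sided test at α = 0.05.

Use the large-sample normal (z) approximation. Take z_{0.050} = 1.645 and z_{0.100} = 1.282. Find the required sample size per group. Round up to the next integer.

n = 117 per group

n = (z_α + z_β)² · (σ₁² + σ₂²) / δ²
  = (1.645 + 1.282)² · (2.9² + 4.7² = 30.5) / 1.5²
  = 8.5673 · 30.5 / 2.25
  = 116.13
Round up → n = 117 per group.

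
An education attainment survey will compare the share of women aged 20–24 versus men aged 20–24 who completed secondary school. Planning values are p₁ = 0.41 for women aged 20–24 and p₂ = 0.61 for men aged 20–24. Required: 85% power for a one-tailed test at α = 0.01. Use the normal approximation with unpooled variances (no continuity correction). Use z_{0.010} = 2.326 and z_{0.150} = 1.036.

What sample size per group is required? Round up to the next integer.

n = 136 per group

n = (z_α + z_β)² · [p₁(1−p₁) + p₂(1−p₂)] / (p₁ − p₂)²
  = (2.326 + 1.036)² · (0.41·0.59 + 0.61·0.39) / (-0.20)²
  = (3.362)² · (0.2419 + 0.2379) / 0.0400
  = 11.3030 · 0.4798 / 0.0400
  = 135.58
Round up → n = 136 per group.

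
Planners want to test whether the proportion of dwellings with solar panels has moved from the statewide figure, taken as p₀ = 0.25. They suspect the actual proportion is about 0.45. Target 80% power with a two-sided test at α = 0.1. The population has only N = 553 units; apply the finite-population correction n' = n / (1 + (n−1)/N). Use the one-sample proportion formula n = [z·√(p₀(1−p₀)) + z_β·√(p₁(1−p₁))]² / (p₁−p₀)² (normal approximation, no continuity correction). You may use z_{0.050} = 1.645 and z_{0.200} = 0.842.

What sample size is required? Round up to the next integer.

n = [z_{α/2}·√(p₀q₀) + z_β·√(p₁q₁)]² / (p₁ − p₀)²
  = [1.645·√(0.25·0.75) + 0.842·√(0.45·0.55)]² / (0.20)²
  = [1.645·0.4330 + 0.842·0.4975]² / 0.0400
  = [1.1312]² / 0.0400
  = 31.99
Finite-population correction (N = 553): 31.99 / (1 + (31.99 − 1)/553) = 30.29.
Round up → n = 31.

n = 31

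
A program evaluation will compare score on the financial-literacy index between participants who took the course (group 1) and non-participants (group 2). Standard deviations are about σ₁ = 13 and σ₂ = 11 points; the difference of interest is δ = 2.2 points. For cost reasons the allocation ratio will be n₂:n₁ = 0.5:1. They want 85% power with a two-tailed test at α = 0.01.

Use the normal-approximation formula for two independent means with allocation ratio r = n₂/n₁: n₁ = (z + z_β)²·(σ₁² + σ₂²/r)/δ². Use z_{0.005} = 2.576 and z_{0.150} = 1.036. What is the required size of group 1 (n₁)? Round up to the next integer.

n₁ = (z_{α/2} + z_β)² · (σ₁² + σ₂²/r) / δ²
   = (2.576 + 1.036)² · (13² + 11²/0.5) / 2.2²
   = 13.0465 · (169 + 242) / 4.84
   = 13.0465 · 411 / 4.84
   = 1107.88
Round up → n₁ = 1108; n₂ = r·n₁ = 0.5 × 1108 = 554.

n₁ = 1108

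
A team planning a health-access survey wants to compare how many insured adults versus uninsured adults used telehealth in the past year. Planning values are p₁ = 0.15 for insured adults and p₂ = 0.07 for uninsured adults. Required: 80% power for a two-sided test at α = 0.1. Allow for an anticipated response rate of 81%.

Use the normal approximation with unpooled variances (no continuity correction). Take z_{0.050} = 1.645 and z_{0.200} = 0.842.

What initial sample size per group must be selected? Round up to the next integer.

n = (z_{α/2} + z_β)² · [p₁(1−p₁) + p₂(1−p₂)] / (p₁ − p₂)²
  = (1.645 + 0.842)² · (0.15·0.85 + 0.07·0.93) / (0.08)²
  = (2.487)² · (0.1275 + 0.0651) / 0.0064
  = 6.1852 · 0.1926 / 0.0064
  = 186.13
Adjust for 81% response: 186.13 / 0.81 = 229.80.
Round up → n = 230 per group.

n = 230 per group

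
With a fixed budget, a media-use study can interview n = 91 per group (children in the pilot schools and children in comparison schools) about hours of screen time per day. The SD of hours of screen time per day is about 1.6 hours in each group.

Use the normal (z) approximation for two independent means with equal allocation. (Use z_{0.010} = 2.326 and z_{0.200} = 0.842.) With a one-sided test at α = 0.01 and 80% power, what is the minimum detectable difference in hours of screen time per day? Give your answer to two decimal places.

Minimum detectable difference ≈ 0.75 hours

δ = (z_α + z_β) · √((σ₁²+σ₂²)/n)
  = (2.326 + 0.842) · √(5.12/91)
  = 3.168 · √0.05626
  = 3.168 · 0.2372
  = 0.7514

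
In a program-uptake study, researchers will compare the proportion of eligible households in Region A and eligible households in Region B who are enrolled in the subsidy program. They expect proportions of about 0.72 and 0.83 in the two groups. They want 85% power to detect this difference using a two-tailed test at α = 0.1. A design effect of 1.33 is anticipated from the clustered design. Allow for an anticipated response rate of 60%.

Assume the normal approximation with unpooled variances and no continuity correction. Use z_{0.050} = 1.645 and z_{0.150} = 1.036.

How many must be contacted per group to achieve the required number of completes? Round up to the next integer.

n = (z_{α/2} + z_β)² · [p₁(1−p₁) + p₂(1−p₂)] / (p₁ − p₂)²
  = (1.645 + 1.036)² · (0.72·0.28 + 0.83·0.17) / (-0.11)²
  = (2.681)² · (0.2016 + 0.1411) / 0.0121
  = 7.1878 · 0.3427 / 0.0121
  = 203.57
Design effect: 1.33 × 203.57 = 270.75.
Adjust for 60% response: 270.75 / 0.60 = 451.26.
Round up → n = 452 per group.

n = 452 per group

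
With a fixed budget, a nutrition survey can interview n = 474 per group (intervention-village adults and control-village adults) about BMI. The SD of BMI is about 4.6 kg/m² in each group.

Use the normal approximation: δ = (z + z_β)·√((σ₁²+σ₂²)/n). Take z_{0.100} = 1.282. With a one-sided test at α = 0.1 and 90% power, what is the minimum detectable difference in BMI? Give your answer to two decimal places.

Minimum detectable difference ≈ 0.77 kg/m²

δ = (z_α + z_β) · √((σ₁²+σ₂²)/n)
  = (1.282 + 1.282) · √(42.32/474)
  = 2.564 · √0.08928
  = 2.564 · 0.2988
  = 0.7661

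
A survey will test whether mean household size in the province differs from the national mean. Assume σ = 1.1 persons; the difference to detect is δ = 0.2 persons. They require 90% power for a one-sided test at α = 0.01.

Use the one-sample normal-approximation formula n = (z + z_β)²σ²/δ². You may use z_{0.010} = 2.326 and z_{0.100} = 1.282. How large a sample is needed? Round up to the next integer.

n = 394

n = (z_α + z_β)² · σ² / δ²
  = (2.326 + 1.282)² · 1.1² / 0.2²
  = 13.0177 · 1.21 / 0.04
  = 393.78
Round up → n = 394.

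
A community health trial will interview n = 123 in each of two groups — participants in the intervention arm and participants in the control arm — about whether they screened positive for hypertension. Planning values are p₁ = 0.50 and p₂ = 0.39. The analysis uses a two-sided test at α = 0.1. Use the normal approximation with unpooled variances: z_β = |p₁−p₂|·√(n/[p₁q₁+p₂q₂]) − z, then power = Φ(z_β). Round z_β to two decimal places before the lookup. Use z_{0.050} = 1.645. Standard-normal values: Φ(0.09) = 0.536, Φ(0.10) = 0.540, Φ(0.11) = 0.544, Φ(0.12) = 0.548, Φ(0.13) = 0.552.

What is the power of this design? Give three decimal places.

z_β = |p₁−p₂|·√(n/[p₁q₁+p₂q₂]) − z_{α/2}
    = 0.11 · √(123/0.4879) − 1.645
    = 0.11 · 15.8777 − 1.645
    = 1.7465 − 1.645 = 0.1015 → 0.10
Power = Φ(0.10) = 0.540.

Power ≈ 0.540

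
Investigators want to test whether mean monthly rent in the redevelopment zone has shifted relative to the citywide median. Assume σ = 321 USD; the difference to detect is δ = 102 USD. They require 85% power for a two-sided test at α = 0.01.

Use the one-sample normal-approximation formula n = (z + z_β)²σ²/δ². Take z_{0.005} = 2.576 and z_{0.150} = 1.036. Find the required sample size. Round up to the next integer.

n = (z_{α/2} + z_β)² · σ² / δ²
  = (2.576 + 1.036)² · 321² / 102²
  = 13.0465 · 103041 / 10404
  = 129.21
Round up → n = 130.

n = 130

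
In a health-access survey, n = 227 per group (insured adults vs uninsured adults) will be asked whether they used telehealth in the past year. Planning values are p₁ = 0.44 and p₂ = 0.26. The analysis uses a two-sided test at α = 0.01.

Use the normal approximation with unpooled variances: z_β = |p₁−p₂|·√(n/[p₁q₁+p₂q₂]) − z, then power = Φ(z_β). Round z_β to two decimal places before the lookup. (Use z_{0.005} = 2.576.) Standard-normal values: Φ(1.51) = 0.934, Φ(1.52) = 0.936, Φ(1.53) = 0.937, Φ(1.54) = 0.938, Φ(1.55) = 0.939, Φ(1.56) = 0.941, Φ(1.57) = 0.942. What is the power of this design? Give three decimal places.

z_β = |p₁−p₂|·√(n/[p₁q₁+p₂q₂]) − z_{α/2}
    = 0.18 · √(227/0.4388) − 2.576
    = 0.18 · 22.7447 − 2.576
    = 4.0940 − 2.576 = 1.5180 → 1.52
Power = Φ(1.52) = 0.936.

Power ≈ 0.936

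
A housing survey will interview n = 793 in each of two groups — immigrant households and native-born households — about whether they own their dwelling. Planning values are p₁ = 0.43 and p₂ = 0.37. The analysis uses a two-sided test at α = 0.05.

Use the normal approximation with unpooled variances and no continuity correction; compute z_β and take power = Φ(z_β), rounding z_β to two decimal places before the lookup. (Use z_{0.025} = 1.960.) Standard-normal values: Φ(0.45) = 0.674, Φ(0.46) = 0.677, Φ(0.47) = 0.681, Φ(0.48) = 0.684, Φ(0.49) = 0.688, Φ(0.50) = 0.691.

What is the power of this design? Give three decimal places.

z_β = |p₁−p₂|·√(n/[p₁q₁+p₂q₂]) − z_{α/2}
    = 0.06 · √(793/0.4782) − 1.960
    = 0.06 · 40.7223 − 1.960
    = 2.4433 − 1.960 = 0.4833 → 0.48
Power = Φ(0.48) = 0.684.

Power ≈ 0.684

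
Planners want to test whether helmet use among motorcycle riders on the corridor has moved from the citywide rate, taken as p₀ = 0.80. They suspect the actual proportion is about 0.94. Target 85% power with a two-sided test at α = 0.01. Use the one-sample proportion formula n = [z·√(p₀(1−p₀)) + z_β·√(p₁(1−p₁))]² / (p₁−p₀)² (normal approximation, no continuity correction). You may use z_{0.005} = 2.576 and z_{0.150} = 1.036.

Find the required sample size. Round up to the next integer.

n = [z_{α/2}·√(p₀q₀) + z_β·√(p₁q₁)]² / (p₁ − p₀)²
  = [2.576·√(0.80·0.20) + 1.036·√(0.94·0.06)]² / (0.14)²
  = [2.576·0.4000 + 1.036·0.2375]² / 0.0196
  = [1.2764]² / 0.0196
  = 83.13
Round up → n = 84.

n = 84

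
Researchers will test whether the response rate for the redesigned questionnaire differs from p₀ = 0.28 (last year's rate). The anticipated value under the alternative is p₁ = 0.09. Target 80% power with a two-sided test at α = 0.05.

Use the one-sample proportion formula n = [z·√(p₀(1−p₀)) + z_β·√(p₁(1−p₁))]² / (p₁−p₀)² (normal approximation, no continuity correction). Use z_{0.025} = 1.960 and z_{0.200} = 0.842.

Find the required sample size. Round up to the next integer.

n = [z_{α/2}·√(p₀q₀) + z_β·√(p₁q₁)]² / (p₁ − p₀)²
  = [1.960·√(0.28·0.72) + 0.842·√(0.09·0.91)]² / (-0.19)²
  = [1.960·0.4490 + 0.842·0.2862]² / 0.0361
  = [1.1210]² / 0.0361
  = 34.81
Round up → n = 35.

n = 35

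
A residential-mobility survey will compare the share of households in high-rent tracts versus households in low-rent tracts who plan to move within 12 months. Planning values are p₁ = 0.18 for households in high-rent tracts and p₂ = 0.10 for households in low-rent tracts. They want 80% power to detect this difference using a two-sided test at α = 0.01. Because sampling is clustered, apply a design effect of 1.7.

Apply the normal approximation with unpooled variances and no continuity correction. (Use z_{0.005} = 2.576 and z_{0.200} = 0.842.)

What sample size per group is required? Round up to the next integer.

n = (z_{α/2} + z_β)² · [p₁(1−p₁) + p₂(1−p₂)] / (p₁ − p₂)²
  = (2.576 + 0.842)² · (0.18·0.82 + 0.10·0.90) / (0.08)²
  = (3.418)² · (0.1476 + 0.0900) / 0.0064
  = 11.6827 · 0.2376 / 0.0064
  = 433.72
Design effect: 1.7 × 433.72 = 737.33.
Round up → n = 738 per group.

n = 738 per group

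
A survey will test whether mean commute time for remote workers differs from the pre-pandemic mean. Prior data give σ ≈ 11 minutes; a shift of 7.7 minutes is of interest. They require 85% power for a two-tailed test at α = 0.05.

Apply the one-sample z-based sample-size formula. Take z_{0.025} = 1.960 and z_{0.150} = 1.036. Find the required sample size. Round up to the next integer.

n = 19

n = (z_{α/2} + z_β)² · σ² / δ²
  = (1.960 + 1.036)² · 11² / 7.7²
  = 8.9760 · 121 / 59.29
  = 18.32
Round up → n = 19.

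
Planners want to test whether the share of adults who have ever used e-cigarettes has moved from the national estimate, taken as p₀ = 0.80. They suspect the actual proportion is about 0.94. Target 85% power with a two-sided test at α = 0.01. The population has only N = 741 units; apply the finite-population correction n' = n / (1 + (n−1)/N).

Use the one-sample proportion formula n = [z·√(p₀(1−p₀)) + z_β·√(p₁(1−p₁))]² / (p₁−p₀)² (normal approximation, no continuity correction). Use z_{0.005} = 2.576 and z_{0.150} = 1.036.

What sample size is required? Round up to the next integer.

n = 75

n = [z_{α/2}·√(p₀q₀) + z_β·√(p₁q₁)]² / (p₁ − p₀)²
  = [2.576·√(0.80·0.20) + 1.036·√(0.94·0.06)]² / (0.14)²
  = [2.576·0.4000 + 1.036·0.2375]² / 0.0196
  = [1.2764]² / 0.0196
  = 83.13
Finite-population correction (N = 741): 83.13 / (1 + (83.13 − 1)/741) = 74.83.
Round up → n = 75.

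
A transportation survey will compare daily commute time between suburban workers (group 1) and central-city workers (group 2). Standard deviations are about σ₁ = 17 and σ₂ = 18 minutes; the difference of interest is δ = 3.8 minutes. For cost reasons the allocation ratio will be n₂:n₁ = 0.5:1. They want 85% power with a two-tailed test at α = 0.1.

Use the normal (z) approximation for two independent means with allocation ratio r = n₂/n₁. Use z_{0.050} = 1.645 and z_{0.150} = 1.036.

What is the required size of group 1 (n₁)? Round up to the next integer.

n₁ = (z_{α/2} + z_β)² · (σ₁² + σ₂²/r) / δ²
   = (1.645 + 1.036)² · (17² + 18²/0.5) / 3.8²
   = 7.1878 · (289 + 648) / 14.44
   = 7.1878 · 937 / 14.44
   = 466.41
Round up → n₁ = 467; n₂ = r·n₁ = 0.5 × 467 = 234.

n₁ = 467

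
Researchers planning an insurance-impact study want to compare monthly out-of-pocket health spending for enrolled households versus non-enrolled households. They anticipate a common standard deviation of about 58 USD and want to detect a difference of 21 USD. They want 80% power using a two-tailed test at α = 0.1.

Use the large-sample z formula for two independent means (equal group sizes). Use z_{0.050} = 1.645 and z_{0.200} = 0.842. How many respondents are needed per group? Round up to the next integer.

n = (z_{α/2} + z_β)² · (σ₁² + σ₂²) / δ²
  = (1.645 + 0.842)² · (2·58² = 6728) / 21²
  = 6.1852 · 6728 / 441
  = 94.36
Round up → n = 95 per group.

n = 95 per group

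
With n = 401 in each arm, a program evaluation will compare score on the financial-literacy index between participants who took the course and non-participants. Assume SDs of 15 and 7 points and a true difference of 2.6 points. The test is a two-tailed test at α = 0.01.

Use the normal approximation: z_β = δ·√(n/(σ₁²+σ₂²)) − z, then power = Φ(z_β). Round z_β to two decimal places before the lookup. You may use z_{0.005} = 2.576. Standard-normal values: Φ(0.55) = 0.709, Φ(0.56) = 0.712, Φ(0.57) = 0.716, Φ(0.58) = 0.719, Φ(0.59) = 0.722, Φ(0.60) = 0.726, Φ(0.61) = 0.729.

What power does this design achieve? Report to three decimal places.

Power ≈ 0.716

z_β = δ·√(n/(σ₁²+σ₂²)) − z_{α/2}
    = 2.6 · √(401/274) − 2.576
    = 2.6 · 1.20975 − 2.576
    = 3.1454 − 2.576 = 0.5694 → 0.57
Power = Φ(0.57) = 0.716.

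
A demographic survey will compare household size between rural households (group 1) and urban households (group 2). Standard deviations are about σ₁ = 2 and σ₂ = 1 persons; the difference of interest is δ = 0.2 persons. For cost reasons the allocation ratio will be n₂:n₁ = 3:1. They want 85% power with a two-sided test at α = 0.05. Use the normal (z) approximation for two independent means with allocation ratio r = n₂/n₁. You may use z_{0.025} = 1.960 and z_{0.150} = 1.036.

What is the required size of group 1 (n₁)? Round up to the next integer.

n₁ = 973

n₁ = (z_{α/2} + z_β)² · (σ₁² + σ₂²/r) / δ²
   = (1.960 + 1.036)² · (2² + 1²/3) / 0.2²
   = 8.9760 · (4 + 0.33333) / 0.04
   = 8.9760 · 4.3333 / 0.04
   = 972.40
Round up → n₁ = 973; n₂ = r·n₁ = 3 × 973 = 2919.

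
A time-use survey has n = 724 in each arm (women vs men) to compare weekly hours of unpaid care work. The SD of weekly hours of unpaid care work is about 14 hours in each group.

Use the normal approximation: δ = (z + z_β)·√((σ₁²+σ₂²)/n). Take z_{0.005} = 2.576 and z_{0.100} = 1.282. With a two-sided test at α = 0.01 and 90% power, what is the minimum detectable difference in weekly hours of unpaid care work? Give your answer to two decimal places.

δ = (z_{α/2} + z_β) · √((σ₁²+σ₂²)/n)
  = (2.576 + 1.282) · √(392/724)
  = 3.858 · √0.54144
  = 3.858 · 0.7358
  = 2.8388

Minimum detectable difference ≈ 2.84 hours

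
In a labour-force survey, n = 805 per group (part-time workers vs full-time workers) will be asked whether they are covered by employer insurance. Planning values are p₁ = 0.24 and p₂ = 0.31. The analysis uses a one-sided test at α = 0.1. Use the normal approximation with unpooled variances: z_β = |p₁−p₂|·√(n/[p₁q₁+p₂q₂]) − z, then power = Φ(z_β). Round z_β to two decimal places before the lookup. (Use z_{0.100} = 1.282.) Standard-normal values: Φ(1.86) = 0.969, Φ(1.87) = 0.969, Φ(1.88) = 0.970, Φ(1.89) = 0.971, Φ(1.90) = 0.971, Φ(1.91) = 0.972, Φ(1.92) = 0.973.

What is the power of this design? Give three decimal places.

z_β = |p₁−p₂|·√(n/[p₁q₁+p₂q₂]) − z_α
    = 0.07 · √(805/0.3963) − 1.282
    = 0.07 · 45.0698 − 1.282
    = 3.1549 − 1.282 = 1.8729 → 1.87
Power = Φ(1.87) = 0.969.

Power ≈ 0.969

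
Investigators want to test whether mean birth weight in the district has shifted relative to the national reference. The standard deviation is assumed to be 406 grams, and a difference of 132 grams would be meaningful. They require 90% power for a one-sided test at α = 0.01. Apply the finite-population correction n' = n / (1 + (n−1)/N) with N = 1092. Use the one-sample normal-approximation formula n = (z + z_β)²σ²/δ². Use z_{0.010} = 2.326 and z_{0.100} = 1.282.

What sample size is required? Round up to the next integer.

n = 111

n = (z_α + z_β)² · σ² / δ²
  = (2.326 + 1.282)² · 406² / 132²
  = 13.0177 · 164836 / 17424
  = 123.15
Finite-population correction (N = 1092): 123.15 / (1 + (123.15 − 1)/1092) = 110.76.
Round up → n = 111.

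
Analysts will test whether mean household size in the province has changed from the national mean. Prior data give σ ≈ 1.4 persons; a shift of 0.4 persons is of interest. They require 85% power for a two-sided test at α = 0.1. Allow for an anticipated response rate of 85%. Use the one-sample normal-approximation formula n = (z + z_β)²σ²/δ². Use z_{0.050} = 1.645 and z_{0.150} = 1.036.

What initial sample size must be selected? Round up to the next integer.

n = (z_{α/2} + z_β)² · σ² / δ²
  = (1.645 + 1.036)² · 1.4² / 0.4²
  = 7.1878 · 1.96 / 0.16
  = 88.05
Adjust for 85% response: 88.05 / 0.85 = 103.59.
Round up → n = 104.

n = 104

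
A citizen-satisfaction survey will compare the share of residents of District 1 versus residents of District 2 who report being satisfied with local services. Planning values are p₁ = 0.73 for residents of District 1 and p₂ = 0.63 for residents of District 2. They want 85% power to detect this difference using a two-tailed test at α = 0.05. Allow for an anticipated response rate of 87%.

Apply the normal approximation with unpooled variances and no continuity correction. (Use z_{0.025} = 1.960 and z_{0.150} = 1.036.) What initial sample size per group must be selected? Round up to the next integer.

n = (z_{α/2} + z_β)² · [p₁(1−p₁) + p₂(1−p₂)] / (p₁ − p₂)²
  = (1.960 + 1.036)² · (0.73·0.27 + 0.63·0.37) / (0.10)²
  = (2.996)² · (0.1971 + 0.2331) / 0.0100
  = 8.9760 · 0.4302 / 0.0100
  = 386.15
Adjust for 87% response: 386.15 / 0.87 = 443.85.
Round up → n = 444 per group.

n = 444 per group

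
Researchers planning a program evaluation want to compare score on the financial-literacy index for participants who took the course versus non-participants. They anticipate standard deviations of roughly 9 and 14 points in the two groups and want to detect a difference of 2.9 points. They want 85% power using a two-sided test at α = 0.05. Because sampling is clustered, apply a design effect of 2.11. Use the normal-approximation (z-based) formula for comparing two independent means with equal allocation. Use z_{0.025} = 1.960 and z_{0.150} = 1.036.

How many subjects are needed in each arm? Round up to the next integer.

n = 624 per group

n = (z_{α/2} + z_β)² · (σ₁² + σ₂²) / δ²
  = (1.960 + 1.036)² · (9² + 14² = 277) / 2.9²
  = 8.9760 · 277 / 8.41
  = 295.64
Design effect: 2.11 × 295.64 = 623.81.
Round up → n = 624 per group.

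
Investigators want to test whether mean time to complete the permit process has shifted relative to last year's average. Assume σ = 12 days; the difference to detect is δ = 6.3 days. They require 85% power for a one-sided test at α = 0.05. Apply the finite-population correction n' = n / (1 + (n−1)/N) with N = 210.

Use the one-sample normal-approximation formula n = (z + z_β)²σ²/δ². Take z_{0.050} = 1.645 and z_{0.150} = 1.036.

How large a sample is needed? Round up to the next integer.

n = 24

n = (z_α + z_β)² · σ² / δ²
  = (1.645 + 1.036)² · 12² / 6.3²
  = 7.1878 · 144 / 39.69
  = 26.08
Finite-population correction (N = 210): 26.08 / (1 + (26.08 − 1)/210) = 23.30.
Round up → n = 24.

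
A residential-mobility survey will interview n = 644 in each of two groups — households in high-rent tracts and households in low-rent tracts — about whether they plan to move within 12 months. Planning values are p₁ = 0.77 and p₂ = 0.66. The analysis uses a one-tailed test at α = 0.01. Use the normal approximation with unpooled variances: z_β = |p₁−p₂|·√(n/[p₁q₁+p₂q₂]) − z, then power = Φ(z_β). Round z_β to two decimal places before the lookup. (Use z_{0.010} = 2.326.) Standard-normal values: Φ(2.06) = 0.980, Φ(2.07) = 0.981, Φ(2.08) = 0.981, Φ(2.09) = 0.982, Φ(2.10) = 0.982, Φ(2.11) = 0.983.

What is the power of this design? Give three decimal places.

z_β = |p₁−p₂|·√(n/[p₁q₁+p₂q₂]) − z_α
    = 0.11 · √(644/0.4015) − 2.326
    = 0.11 · 40.0498 − 2.326
    = 4.4055 − 2.326 = 2.0795 → 2.08
Power = Φ(2.08) = 0.981.

Power ≈ 0.981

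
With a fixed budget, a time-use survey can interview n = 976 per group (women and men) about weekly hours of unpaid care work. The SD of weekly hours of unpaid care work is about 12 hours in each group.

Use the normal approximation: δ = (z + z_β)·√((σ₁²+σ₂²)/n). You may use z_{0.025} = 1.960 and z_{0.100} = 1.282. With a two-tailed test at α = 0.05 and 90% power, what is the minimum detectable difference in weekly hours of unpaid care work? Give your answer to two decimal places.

δ = (z_{α/2} + z_β) · √((σ₁²+σ₂²)/n)
  = (1.960 + 1.282) · √(288/976)
  = 3.242 · √0.29508
  = 3.242 · 0.5432
  = 1.7611

Minimum detectable difference ≈ 1.76 hours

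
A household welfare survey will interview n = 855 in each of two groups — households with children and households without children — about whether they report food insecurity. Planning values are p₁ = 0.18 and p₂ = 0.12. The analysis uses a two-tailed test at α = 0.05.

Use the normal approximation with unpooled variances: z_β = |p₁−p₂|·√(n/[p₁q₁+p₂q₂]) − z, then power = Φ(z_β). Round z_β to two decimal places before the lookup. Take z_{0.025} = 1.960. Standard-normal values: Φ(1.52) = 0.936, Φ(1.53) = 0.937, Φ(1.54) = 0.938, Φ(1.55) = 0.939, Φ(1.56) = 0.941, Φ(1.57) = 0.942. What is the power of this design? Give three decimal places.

z_β = |p₁−p₂|·√(n/[p₁q₁+p₂q₂]) − z_{α/2}
    = 0.06 · √(855/0.2532) − 1.960
    = 0.06 · 58.1100 − 1.960
    = 3.4866 − 1.960 = 1.5266 → 1.53
Power = Φ(1.53) = 0.937.

Power ≈ 0.937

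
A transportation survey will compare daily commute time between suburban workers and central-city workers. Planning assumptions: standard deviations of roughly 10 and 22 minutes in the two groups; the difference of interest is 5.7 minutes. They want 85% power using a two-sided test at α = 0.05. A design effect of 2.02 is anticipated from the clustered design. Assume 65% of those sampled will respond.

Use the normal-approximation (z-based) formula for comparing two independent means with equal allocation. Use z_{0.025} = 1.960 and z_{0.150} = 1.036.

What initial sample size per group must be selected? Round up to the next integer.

n = (z_{α/2} + z_β)² · (σ₁² + σ₂²) / δ²
  = (1.960 + 1.036)² · (10² + 22² = 584) / 5.7²
  = 8.9760 · 584 / 32.49
  = 161.34
Design effect: 2.02 × 161.34 = 325.91.
Adjust for 65% response: 325.91 / 0.65 = 501.40.
Round up → n = 502 per group.

n = 502 per group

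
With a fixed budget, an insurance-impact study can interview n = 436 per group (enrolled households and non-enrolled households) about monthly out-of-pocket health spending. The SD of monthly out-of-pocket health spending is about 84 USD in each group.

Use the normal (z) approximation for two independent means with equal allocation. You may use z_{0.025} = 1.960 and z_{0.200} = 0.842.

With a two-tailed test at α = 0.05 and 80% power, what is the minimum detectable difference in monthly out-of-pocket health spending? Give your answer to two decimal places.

δ = (z_{α/2} + z_β) · √((σ₁²+σ₂²)/n)
  = (1.960 + 0.842) · √(14112/436)
  = 2.802 · √32.367
  = 2.802 · 5.6892
  = 15.9411

Minimum detectable difference ≈ 15.94 USD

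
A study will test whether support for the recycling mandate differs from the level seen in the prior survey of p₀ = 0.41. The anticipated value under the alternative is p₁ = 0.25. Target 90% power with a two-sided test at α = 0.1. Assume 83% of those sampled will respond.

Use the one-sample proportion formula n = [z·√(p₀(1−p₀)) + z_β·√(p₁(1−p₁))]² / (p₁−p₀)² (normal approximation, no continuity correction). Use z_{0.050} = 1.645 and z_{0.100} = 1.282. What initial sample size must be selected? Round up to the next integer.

n = [z_{α/2}·√(p₀q₀) + z_β·√(p₁q₁)]² / (p₁ − p₀)²
  = [1.645·√(0.41·0.59) + 1.282·√(0.25·0.75)]² / (-0.16)²
  = [1.645·0.4918 + 1.282·0.4330]² / 0.0256
  = [1.3642]² / 0.0256
  = 72.70
Adjust for 83% response: 72.70 / 0.83 = 87.59.
Round up → n = 88.

n = 88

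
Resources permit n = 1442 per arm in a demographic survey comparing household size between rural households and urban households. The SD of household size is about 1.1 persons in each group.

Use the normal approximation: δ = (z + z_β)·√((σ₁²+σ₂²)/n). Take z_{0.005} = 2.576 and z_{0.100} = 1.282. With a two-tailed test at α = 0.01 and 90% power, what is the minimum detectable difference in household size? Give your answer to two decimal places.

δ = (z_{α/2} + z_β) · √((σ₁²+σ₂²)/n)
  = (2.576 + 1.282) · √(2.42/1442)
  = 3.858 · √0.00168
  = 3.858 · 0.0410
  = 0.1580

Minimum detectable difference ≈ 0.16 persons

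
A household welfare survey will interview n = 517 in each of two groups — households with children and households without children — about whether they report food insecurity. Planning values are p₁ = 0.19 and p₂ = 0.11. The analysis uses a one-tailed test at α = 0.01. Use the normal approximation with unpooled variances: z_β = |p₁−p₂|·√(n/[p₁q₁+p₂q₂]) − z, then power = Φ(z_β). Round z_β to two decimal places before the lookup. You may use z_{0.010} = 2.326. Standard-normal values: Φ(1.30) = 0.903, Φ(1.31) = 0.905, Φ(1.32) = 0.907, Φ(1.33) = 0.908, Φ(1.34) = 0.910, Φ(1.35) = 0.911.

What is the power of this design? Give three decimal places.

z_β = |p₁−p₂|·√(n/[p₁q₁+p₂q₂]) − z_α
    = 0.08 · √(517/0.2518) − 2.326
    = 0.08 · 45.3124 − 2.326
    = 3.6250 − 2.326 = 1.2990 → 1.30
Power = Φ(1.30) = 0.903.

Power ≈ 0.903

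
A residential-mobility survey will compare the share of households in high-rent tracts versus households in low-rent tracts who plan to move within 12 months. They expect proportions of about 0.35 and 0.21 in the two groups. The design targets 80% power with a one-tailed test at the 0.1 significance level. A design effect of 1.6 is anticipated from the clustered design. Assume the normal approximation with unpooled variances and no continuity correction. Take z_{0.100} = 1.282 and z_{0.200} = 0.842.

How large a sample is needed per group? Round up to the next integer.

n = (z_α + z_β)² · [p₁(1−p₁) + p₂(1−p₂)] / (p₁ − p₂)²
  = (1.282 + 0.842)² · (0.35·0.65 + 0.21·0.79) / (0.14)²
  = (2.124)² · (0.2275 + 0.1659) / 0.0196
  = 4.5114 · 0.3934 / 0.0196
  = 90.55
Design effect: 1.6 × 90.55 = 144.88.
Round up → n = 145 per group.

n = 145 per group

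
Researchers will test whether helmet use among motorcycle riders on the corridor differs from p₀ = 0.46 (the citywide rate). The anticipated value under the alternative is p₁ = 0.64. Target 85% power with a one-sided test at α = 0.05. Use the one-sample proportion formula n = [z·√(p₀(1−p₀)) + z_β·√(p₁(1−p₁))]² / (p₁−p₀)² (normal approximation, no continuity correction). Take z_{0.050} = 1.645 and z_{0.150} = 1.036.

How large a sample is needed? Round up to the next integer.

n = [z_α·√(p₀q₀) + z_β·√(p₁q₁)]² / (p₁ − p₀)²
  = [1.645·√(0.46·0.54) + 1.036·√(0.64·0.36)]² / (0.18)²
  = [1.645·0.4984 + 1.036·0.4800]² / 0.0324
  = [1.3171]² / 0.0324
  = 53.55
Round up → n = 54.

n = 54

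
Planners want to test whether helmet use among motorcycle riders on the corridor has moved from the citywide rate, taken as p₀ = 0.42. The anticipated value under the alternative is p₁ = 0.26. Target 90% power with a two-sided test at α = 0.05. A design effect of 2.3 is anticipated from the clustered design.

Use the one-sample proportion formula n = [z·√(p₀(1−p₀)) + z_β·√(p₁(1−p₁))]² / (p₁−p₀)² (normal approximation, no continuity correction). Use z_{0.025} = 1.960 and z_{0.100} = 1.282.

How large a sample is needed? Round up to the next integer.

n = [z_{α/2}·√(p₀q₀) + z_β·√(p₁q₁)]² / (p₁ − p₀)²
  = [1.960·√(0.42·0.58) + 1.282·√(0.26·0.74)]² / (-0.16)²
  = [1.960·0.4936 + 1.282·0.4386]² / 0.0256
  = [1.5297]² / 0.0256
  = 91.41
Design effect: 2.3 × 91.41 = 210.23.
Round up → n = 211.

n = 211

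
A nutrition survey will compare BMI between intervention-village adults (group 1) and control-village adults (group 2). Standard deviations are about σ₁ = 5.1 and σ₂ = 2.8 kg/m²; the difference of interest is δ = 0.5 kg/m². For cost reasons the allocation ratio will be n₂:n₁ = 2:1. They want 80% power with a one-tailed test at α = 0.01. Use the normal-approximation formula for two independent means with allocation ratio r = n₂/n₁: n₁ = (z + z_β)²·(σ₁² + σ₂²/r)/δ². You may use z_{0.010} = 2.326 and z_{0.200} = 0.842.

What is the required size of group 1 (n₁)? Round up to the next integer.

n₁ = (z_α + z_β)² · (σ₁² + σ₂²/r) / δ²
   = (2.326 + 0.842)² · (5.1² + 2.8²/2) / 0.5²
   = 10.0362 · (26.01 + 3.92) / 0.25
   = 10.0362 · 29.93 / 0.25
   = 1201.54
Round up → n₁ = 1202; n₂ = r·n₁ = 2 × 1202 = 2404.

n₁ = 1202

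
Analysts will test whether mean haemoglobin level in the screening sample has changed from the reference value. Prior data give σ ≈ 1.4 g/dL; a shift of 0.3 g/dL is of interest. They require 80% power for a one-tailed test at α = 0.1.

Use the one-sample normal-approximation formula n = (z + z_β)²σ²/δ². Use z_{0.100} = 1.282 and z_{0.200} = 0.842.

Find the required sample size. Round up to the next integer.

n = 99

n = (z_α + z_β)² · σ² / δ²
  = (1.282 + 0.842)² · 1.4² / 0.3²
  = 4.5114 · 1.96 / 0.09
  = 98.25
Round up → n = 99.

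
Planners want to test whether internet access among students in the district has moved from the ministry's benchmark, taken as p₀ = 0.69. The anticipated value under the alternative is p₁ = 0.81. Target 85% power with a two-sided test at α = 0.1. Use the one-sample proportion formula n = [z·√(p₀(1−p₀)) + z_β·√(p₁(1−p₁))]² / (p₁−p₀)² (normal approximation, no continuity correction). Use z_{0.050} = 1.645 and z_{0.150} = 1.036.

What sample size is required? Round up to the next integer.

n = [z_{α/2}·√(p₀q₀) + z_β·√(p₁q₁)]² / (p₁ − p₀)²
  = [1.645·√(0.69·0.31) + 1.036·√(0.81·0.19)]² / (0.12)²
  = [1.645·0.4625 + 1.036·0.3923]² / 0.0144
  = [1.1672]² / 0.0144
  = 94.61
Round up → n = 95.

n = 95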